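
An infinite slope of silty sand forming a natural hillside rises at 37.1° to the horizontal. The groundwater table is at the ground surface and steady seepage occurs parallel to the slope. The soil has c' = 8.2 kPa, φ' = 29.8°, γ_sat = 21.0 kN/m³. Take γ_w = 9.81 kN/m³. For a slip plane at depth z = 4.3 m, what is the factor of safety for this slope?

FS = 0.59

With seepage parallel to the slope and the water table at the surface, the effective normal stress on the slip plane uses the buoyant unit weight γ' = γ_sat − γ_w while the driving shear stress uses γ_sat:
FS = [c' + γ' z cos²β tanφ'] / [γ_sat z sinβ cosβ]
γ' = 21.0 − 9.81 = 11.19 kN/m³
Numerator = 8.2 + 11.19·4.3·cos²37.1°·tan29.8° = 8.2 + 11.19·4.3·0.6361·0.5727 = 25.730 kPa
Denominator = 21.0·4.3·sin37.1°·cos37.1° = 21.0·4.3·0.6032·0.7976 = 43.444 kPa
FS = 25.730 / 43.444 = 0.592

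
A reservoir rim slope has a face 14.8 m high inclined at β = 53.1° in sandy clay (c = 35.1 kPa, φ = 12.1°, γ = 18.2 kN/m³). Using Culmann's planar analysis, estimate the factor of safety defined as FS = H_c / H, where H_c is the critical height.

H_c = (4c/γ) · sinβ cosφ / [1 − cos(β − φ)]
    = (4·35.1/18.2) · sin53.1°·cos12.1° / [1 − cos41.0°]
    = 7.714 · 0.7819 / 0.2453 = 24.59 m
FS = H_c / H = 24.59 / 14.8 = 1.662

FS = 1.66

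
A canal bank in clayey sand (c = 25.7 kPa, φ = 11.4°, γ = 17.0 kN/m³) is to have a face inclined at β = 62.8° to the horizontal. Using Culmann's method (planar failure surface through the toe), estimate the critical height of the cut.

Culmann's analysis gives the critical failure plane at α_cr = (β + φ)/2 = (62.8 + 11.4)/2 = 37.1°, and the critical height
H_c = (4c/γ) · sinβ cosφ / [1 − cos(β − φ)]
    = (4·25.7/17.0) · sin62.8°·cos11.4° / [1 − cos(51.4°)]
    = 6.047 · 0.8894·0.9803 / [1 − 0.6239]
    = 6.047 · 0.8719 / 0.3761
    = 14.02 m

H_c = 14.02 m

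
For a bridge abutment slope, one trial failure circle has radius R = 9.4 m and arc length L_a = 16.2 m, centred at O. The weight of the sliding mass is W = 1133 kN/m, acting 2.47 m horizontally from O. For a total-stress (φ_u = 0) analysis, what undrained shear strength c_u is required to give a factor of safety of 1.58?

FS = c_u·L_a·R / (W·d), so c_u = FS·W·d / (L_a·R).
c_u = 1.58·1133·2.47 / (16.20·9.4) = 4421.6 / 152.28 = 29.04 kPa

c_u = 29.0 kPa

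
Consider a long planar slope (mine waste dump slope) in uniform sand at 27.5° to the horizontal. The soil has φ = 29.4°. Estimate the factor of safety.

FS = 1.08

For a dry cohesionless infinite slope the factor of safety is FS = tanφ / tanβ.
FS = tan29.4° / tan27.5° = 0.5635 / 0.5206 = 1.082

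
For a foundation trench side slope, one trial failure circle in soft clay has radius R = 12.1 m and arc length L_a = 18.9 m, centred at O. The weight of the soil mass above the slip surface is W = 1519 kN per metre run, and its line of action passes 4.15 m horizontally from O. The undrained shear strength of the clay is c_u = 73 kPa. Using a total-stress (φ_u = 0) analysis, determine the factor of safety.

FS = 2.65

Taking moments about the centre O, the resisting moment is provided by the undrained shear strength acting along the arc:
M_R = c_u·L_a·R = 73·18.90·12.1 = 16694.4 kN·m/m
M_D = W·d = 1519·4.15 = 6303.9 kN·m/m
FS = M_R / M_D = 16694.4 / 6303.9 = 2.648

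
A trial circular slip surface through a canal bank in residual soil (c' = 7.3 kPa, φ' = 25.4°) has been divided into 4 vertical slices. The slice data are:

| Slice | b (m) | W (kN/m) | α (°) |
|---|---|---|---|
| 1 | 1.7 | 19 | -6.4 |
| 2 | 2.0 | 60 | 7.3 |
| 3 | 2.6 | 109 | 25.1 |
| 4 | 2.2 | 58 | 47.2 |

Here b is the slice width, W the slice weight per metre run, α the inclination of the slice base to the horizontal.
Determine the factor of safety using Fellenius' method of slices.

FS = 1.85

Ordinary method of slices: FS = Σ[c'·Δl_i + (W_i cosα_i)·tanφ'] / Σ W_i sinα_i, with Δl_i = b_i / cosα_i.
Slice 1: Δl = 1.7/cos(-6.4°) = 1.711 m; N'_1 = 19·cos(-6.4°) = 18.9; c'Δl = 12.49; W sinα = -2.1
Slice 2: Δl = 2.0/cos7.3° = 2.016 m; N'_2 = 60·cos7.3° = 59.5; c'Δl = 14.72; W sinα = 7.6
Slice 3: Δl = 2.6/cos25.1° = 2.871 m; N'_3 = 109·cos25.1° = 98.7; c'Δl = 20.96; W sinα = 46.2
Slice 4: Δl = 2.2/cos47.2° = 3.238 m; N'_4 = 58·cos47.2° = 39.4; c'Δl = 23.64; W sinα = 42.6
Σc'Δl = 71.8 kN/m; ΣN' = 216.5 kN/m; ΣW sinα = 94.3 kN/m
Resisting = 71.8 + 216.5·tan25.4° = 71.8 + 102.8 = 174.6 kN/m
FS = 174.6 / 94.3 = 1.852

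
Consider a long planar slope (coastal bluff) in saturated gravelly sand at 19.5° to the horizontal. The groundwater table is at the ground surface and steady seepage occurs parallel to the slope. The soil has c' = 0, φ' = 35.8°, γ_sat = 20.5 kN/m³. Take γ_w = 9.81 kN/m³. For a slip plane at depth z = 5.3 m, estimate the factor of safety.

FS = 1.06

With seepage parallel to the slope and the water table at the surface, the effective normal stress on the slip plane uses the buoyant unit weight γ' = γ_sat − γ_w while the driving shear stress uses γ_sat:
FS = [c' + γ' z cos²β tanφ'] / [γ_sat z sinβ cosβ]
(For c' = 0 this reduces to FS = (γ'/γ_sat)·tanφ'/tanβ.)
γ' = 20.5 − 9.81 = 10.69 kN/m³
Numerator = 0.0 + 10.69·5.3·cos²19.5°·tan35.8° = 0.0 + 10.69·5.3·0.8886·0.7212 = 36.309 kPa
Denominator = 20.5·5.3·sin19.5°·cos19.5° = 20.5·5.3·0.3338·0.9426 = 34.188 kPa
FS = 36.309 / 34.188 = 1.062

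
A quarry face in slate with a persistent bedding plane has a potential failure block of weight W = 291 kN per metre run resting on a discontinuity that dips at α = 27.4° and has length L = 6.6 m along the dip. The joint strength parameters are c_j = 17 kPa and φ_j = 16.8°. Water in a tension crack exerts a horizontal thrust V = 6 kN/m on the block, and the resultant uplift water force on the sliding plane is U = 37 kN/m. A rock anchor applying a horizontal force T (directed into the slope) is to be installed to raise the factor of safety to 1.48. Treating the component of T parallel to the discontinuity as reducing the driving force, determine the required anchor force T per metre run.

Resolving forces along and normal to the sliding plane, with the horizontal anchor force T adding T·sinα to the effective normal force and T·cosα acting up the plane against the driving force:
FS = [c_jL + (W cosα − U − V sinα + T sinα) tanφ_j] / [W sinα + V cosα − T cosα]
Without the anchor: N' = 218.6 kN/m, driving T_d = 139.2 kN/m, resisting R = 17·6.6 + 218.6·tan16.8° = 178.2 kN/m, FS = 1.28.
Setting FS = 1.48 and solving for T:
1.48·(139.2 − T cos27.4°) = 178.2 + T sin27.4°·tan16.8°
T·(sin27.4°·tan16.8° + 1.48·cos27.4°) = 1.48·139.2 − 178.2
T·(0.4602·0.3019 + 1.48·0.8878) = 206.1 − 178.2 = 27.9
T·1.4529 = 27.9
T = 19.2 kN/m

T = 19 kN/m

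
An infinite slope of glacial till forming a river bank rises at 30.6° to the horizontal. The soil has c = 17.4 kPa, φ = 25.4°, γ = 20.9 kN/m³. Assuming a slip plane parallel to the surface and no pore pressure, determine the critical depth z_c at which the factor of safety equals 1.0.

Setting FS = 1.00 in FS = [c + γz cos²β tanφ] / [γz sinβ cosβ] and solving for z:
z = c / [γ cosβ (FS·sinβ − cosβ·tanφ)]
  = 17.4 / [20.9·cos30.6°·(1.00·sin30.6° − cos30.6°·tan25.4°)]
  = 17.4 / [20.9·0.8607·(1.00·0.5090 − 0.8607·0.4748)]
  = 17.4 / 1.8049 = 9.640 m

z_c = 9.64 m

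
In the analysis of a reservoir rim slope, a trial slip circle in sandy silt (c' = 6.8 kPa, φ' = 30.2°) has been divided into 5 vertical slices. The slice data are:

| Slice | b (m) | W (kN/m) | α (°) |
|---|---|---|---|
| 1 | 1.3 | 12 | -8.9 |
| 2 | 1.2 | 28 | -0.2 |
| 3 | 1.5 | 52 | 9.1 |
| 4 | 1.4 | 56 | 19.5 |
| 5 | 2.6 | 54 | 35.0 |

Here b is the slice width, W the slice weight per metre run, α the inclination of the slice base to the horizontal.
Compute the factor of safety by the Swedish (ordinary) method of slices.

Ordinary method of slices: FS = Σ[c'·Δl_i + (W_i cosα_i)·tanφ'] / Σ W_i sinα_i, with Δl_i = b_i / cosα_i.
Slice 1: Δl = 1.3/cos(-8.9°) = 1.316 m; N'_1 = 12·cos(-8.9°) = 11.9; c'Δl = 8.95; W sinα = -1.9
Slice 2: Δl = 1.2/cos(-0.2°) = 1.200 m; N'_2 = 28·cos(-0.2°) = 28.0; c'Δl = 8.16; W sinα = -0.1
Slice 3: Δl = 1.5/cos9.1° = 1.519 m; N'_3 = 52·cos9.1° = 51.3; c'Δl = 10.33; W sinα = 8.2
Slice 4: Δl = 1.4/cos19.5° = 1.485 m; N'_4 = 56·cos19.5° = 52.8; c'Δl = 10.10; W sinα = 18.7
Slice 5: Δl = 2.6/cos35.0° = 3.174 m; N'_5 = 54·cos35.0° = 44.2; c'Δl = 21.58; W sinα = 31.0
Σc'Δl = 59.1 kN/m; ΣN' = 188.2 kN/m; ΣW sinα = 55.9 kN/m
Resisting = 59.1 + 188.2·tan30.2° = 59.1 + 109.5 = 168.7 kN/m
FS = 168.7 / 55.9 = 3.015

FS = 3.02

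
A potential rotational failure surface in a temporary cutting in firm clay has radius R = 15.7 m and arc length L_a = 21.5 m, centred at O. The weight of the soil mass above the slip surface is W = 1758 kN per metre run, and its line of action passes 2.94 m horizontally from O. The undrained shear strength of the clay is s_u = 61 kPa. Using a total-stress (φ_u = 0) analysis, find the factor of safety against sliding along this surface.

FS = 3.98

Taking moments about the centre O, the resisting moment is provided by the undrained shear strength acting along the arc:
M_R = s_u·L_a·R = 61·21.50·15.7 = 20590.5 kN·m/m
M_D = W·d = 1758·2.94 = 5168.5 kN·m/m
FS = M_R / M_D = 20590.5 / 5168.5 = 3.984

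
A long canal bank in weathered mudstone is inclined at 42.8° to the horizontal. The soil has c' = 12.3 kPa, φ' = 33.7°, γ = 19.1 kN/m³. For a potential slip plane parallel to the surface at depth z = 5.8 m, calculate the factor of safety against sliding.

FS = 0.94

For an infinite slope with a slip plane parallel to the surface (no pore pressure): FS = [c' + γz cos²β tanφ'] / [γz sinβ cosβ].
γz = 19.1·5.8 = 110.78 kN/m²
Numerator = 12.3 + 110.78·cos²42.8°·tan33.7° = 12.3 + 110.78·0.5384·0.6669 = 52.075 kPa
Denominator = 110.78·sin42.8°·cos42.8° = 110.78·0.6794·0.7337 = 55.227 kPa
FS = 52.075 / 55.227 = 0.943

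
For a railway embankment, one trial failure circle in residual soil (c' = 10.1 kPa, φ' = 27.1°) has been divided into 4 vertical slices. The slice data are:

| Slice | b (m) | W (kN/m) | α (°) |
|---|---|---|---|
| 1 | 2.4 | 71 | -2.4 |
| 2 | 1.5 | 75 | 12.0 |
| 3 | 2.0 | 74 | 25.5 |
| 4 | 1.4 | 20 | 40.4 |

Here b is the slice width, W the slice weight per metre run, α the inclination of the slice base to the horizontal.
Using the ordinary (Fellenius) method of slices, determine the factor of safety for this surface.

Ordinary method of slices: FS = Σ[c'·Δl_i + (W_i cosα_i)·tanφ'] / Σ W_i sinα_i, with Δl_i = b_i / cosα_i.
Slice 1: Δl = 2.4/cos(-2.4°) = 2.402 m; N'_1 = 71·cos(-2.4°) = 70.9; c'Δl = 24.26; W sinα = -3.0
Slice 2: Δl = 1.5/cos12.0° = 1.534 m; N'_2 = 75·cos12.0° = 73.4; c'Δl = 15.49; W sinα = 15.6
Slice 3: Δl = 2.0/cos25.5° = 2.216 m; N'_3 = 74·cos25.5° = 66.8; c'Δl = 22.38; W sinα = 31.9
Slice 4: Δl = 1.4/cos40.4° = 1.838 m; N'_4 = 20·cos40.4° = 15.2; c'Δl = 18.57; W sinα = 13.0
Σc'Δl = 80.7 kN/m; ΣN' = 226.3 kN/m; ΣW sinα = 57.4 kN/m
Resisting = 80.7 + 226.3·tan27.1° = 80.7 + 115.8 = 196.5 kN/m
FS = 196.5 / 57.4 = 3.421

FS = 3.42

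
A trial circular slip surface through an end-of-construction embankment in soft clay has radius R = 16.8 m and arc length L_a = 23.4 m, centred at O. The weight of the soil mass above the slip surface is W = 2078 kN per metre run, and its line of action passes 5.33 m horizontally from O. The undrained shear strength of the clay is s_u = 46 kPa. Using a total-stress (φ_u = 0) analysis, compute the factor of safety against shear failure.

FS = 1.63

Taking moments about the centre O, the resisting moment is provided by the undrained shear strength acting along the arc:
M_R = s_u·L_a·R = 46·23.40·16.8 = 18083.5 kN·m/m
M_D = W·d = 2078·5.33 = 11075.7 kN·m/m
FS = M_R / M_D = 18083.5 / 11075.7 = 1.633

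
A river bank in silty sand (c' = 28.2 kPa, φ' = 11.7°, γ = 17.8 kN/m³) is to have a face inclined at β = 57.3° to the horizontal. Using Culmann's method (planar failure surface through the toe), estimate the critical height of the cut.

Culmann's analysis gives the critical failure plane at α_cr = (β + φ')/2 = (57.3 + 11.7)/2 = 34.5°, and the critical height
H_c = (4c'/γ) · sinβ cosφ' / [1 − cos(β − φ')]
    = (4·28.2/17.8) · sin57.3°·cos11.7° / [1 − cos(45.6°)]
    = 6.337 · 0.8415·0.9792 / [1 − 0.6997]
    = 6.337 · 0.8240 / 0.3003
    = 17.39 m

H_c = 17.39 m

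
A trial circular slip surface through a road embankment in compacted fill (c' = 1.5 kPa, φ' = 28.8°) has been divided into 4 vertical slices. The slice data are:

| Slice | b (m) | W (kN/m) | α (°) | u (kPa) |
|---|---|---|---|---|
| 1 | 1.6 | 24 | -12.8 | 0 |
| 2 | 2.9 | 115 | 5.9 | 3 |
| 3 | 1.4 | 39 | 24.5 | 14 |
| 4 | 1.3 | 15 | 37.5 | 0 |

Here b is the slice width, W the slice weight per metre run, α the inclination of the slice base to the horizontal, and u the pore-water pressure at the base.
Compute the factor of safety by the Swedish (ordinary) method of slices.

Ordinary method of slices: FS = Σ[c'·Δl_i + (W_i cosα_i − u_i·Δl_i)·tanφ'] / Σ W_i sinα_i, with Δl_i = b_i / cosα_i.
Slice 1: Δl = 1.6/cos(-12.8°) = 1.641 m; N'_1 = 24·cos(-12.8°) − 0·1.641 = 23.4; c'Δl = 2.46; W sinα = -5.3
Slice 2: Δl = 2.9/cos5.9° = 2.915 m; N'_2 = 115·cos5.9° − 3·2.915 = 105.6; c'Δl = 4.37; W sinα = 11.8
Slice 3: Δl = 1.4/cos24.5° = 1.539 m; N'_3 = 39·cos24.5° − 14·1.539 = 13.9; c'Δl = 2.31; W sinα = 16.2
Slice 4: Δl = 1.3/cos37.5° = 1.639 m; N'_4 = 15·cos37.5° − 0·1.639 = 11.9; c'Δl = 2.46; W sinα = 9.1
Σc'Δl = 11.6 kN/m; ΣN' = 154.9 kN/m; ΣW sinα = 31.8 kN/m
Resisting = 11.6 + 154.9·tan28.8° = 11.6 + 85.2 = 96.8 kN/m
FS = 96.8 / 31.8 = 3.042

FS = 3.04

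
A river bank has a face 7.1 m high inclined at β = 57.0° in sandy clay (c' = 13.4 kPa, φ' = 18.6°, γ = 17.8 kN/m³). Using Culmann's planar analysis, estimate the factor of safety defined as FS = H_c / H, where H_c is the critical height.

FS = 1.56

H_c = (4c'/γ) · sinβ cosφ' / [1 − cos(β − φ')]
    = (4·13.4/17.8) · sin57.0°·cos18.6° / [1 − cos38.4°]
    = 3.011 · 0.7949 / 0.2163 = 11.07 m
FS = H_c / H = 11.07 / 7.1 = 1.559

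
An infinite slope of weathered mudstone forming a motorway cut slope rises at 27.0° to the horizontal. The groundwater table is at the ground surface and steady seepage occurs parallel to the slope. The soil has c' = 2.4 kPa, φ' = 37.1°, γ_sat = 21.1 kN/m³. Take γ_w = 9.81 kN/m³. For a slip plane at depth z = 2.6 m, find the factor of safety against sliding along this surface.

With seepage parallel to the slope and the water table at the surface, the effective normal stress on the slip plane uses the buoyant unit weight γ' = γ_sat − γ_w while the driving shear stress uses γ_sat:
FS = [c' + γ' z cos²β tanφ'] / [γ_sat z sinβ cosβ]
γ' = 21.1 − 9.81 = 11.29 kN/m³
Numerator = 2.4 + 11.29·2.6·cos²27.0°·tan37.1° = 2.4 + 11.29·2.6·0.7939·0.7563 = 20.025 kPa
Denominator = 21.1·2.6·sin27.0°·cos27.0° = 21.1·2.6·0.4540·0.8910 = 22.191 kPa
FS = 20.025 / 22.191 = 0.902

FS = 0.90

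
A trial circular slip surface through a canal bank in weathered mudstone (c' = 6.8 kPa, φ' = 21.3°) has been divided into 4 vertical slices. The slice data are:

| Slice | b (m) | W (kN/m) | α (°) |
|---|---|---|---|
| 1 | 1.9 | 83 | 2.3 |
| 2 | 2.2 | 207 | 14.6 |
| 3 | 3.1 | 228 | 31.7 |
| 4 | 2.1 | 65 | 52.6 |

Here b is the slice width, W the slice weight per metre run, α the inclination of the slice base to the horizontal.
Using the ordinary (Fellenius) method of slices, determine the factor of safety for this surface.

Ordinary method of slices: FS = Σ[c'·Δl_i + (W_i cosα_i)·tanφ'] / Σ W_i sinα_i, with Δl_i = b_i / cosα_i.
Slice 1: Δl = 1.9/cos2.3° = 1.902 m; N'_1 = 83·cos2.3° = 82.9; c'Δl = 12.93; W sinα = 3.3
Slice 2: Δl = 2.2/cos14.6° = 2.273 m; N'_2 = 207·cos14.6° = 200.3; c'Δl = 15.46; W sinα = 52.2
Slice 3: Δl = 3.1/cos31.7° = 3.644 m; N'_3 = 228·cos31.7° = 194.0; c'Δl = 24.78; W sinα = 119.8
Slice 4: Δl = 2.1/cos52.6° = 3.457 m; N'_4 = 65·cos52.6° = 39.5; c'Δl = 23.51; W sinα = 51.6
Σc'Δl = 76.7 kN/m; ΣN' = 516.7 kN/m; ΣW sinα = 227.0 kN/m
Resisting = 76.7 + 516.7·tan21.3° = 76.7 + 201.5 = 278.1 kN/m
FS = 278.1 / 227.0 = 1.226

FS = 1.23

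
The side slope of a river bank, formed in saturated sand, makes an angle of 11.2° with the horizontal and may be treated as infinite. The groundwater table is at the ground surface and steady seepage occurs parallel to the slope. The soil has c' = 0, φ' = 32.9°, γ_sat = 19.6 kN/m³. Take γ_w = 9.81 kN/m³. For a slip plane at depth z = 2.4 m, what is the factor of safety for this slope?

With seepage parallel to the slope and the water table at the surface, the effective normal stress on the slip plane uses the buoyant unit weight γ' = γ_sat − γ_w while the driving shear stress uses γ_sat:
FS = [c' + γ' z cos²β tanφ'] / [γ_sat z sinβ cosβ]
(For c' = 0 this reduces to FS = (γ'/γ_sat)·tanφ'/tanβ.)
γ' = 19.6 − 9.81 = 9.79 kN/m³
Numerator = 0.0 + 9.79·2.4·cos²11.2°·tan32.9° = 0.0 + 9.79·2.4·0.9623·0.6469 = 14.627 kPa
Denominator = 19.6·2.4·sin11.2°·cos11.2° = 19.6·2.4·0.1942·0.9810 = 8.963 kPa
FS = 14.627 / 8.963 = 1.632

FS = 1.63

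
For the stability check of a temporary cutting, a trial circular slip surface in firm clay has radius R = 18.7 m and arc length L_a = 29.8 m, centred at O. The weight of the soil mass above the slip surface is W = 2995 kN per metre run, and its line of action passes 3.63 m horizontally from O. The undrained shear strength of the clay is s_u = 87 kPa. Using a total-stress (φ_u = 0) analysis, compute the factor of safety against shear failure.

Taking moments about the centre O, the resisting moment is provided by the undrained shear strength acting along the arc:
M_R = s_u·L_a·R = 87·29.80·18.7 = 48481.6 kN·m/m
M_D = W·d = 2995·3.63 = 10871.9 kN·m/m
FS = M_R / M_D = 48481.6 / 10871.9 = 4.459

FS = 4.46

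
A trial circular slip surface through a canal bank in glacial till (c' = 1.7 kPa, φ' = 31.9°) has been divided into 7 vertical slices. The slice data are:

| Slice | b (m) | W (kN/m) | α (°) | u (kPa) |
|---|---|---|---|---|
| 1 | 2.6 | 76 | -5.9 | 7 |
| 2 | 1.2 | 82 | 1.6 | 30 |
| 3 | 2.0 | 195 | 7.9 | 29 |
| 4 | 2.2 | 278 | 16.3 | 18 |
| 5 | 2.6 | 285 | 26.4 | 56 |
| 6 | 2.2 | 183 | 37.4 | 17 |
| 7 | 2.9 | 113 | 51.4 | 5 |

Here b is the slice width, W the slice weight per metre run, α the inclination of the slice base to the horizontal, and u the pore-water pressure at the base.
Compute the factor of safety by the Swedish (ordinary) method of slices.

FS = 1.10

Ordinary method of slices: FS = Σ[c'·Δl_i + (W_i cosα_i − u_i·Δl_i)·tanφ'] / Σ W_i sinα_i, with Δl_i = b_i / cosα_i.
Slice 1: Δl = 2.6/cos(-5.9°) = 2.614 m; N'_1 = 76·cos(-5.9°) − 7·2.614 = 57.3; c'Δl = 4.44; W sinα = -7.8
Slice 2: Δl = 1.2/cos1.6° = 1.200 m; N'_2 = 82·cos1.6° − 30·1.200 = 46.0; c'Δl = 2.04; W sinα = 2.3
Slice 3: Δl = 2.0/cos7.9° = 2.019 m; N'_3 = 195·cos7.9° − 29·2.019 = 134.6; c'Δl = 3.43; W sinα = 26.8
Slice 4: Δl = 2.2/cos16.3° = 2.292 m; N'_4 = 278·cos16.3° − 18·2.292 = 225.6; c'Δl = 3.90; W sinα = 78.0
Slice 5: Δl = 2.6/cos26.4° = 2.903 m; N'_5 = 285·cos26.4° − 56·2.903 = 92.7; c'Δl = 4.93; W sinα = 126.7
Slice 6: Δl = 2.2/cos37.4° = 2.769 m; N'_6 = 183·cos37.4° − 17·2.769 = 98.3; c'Δl = 4.71; W sinα = 111.1
Slice 7: Δl = 2.9/cos51.4° = 4.648 m; N'_7 = 113·cos51.4° − 5·4.648 = 47.3; c'Δl = 7.90; W sinα = 88.3
Σc'Δl = 31.4 kN/m; ΣN' = 701.7 kN/m; ΣW sinα = 425.5 kN/m
Resisting = 31.4 + 701.7·tan31.9° = 31.4 + 436.8 = 468.1 kN/m
FS = 468.1 / 425.5 = 1.100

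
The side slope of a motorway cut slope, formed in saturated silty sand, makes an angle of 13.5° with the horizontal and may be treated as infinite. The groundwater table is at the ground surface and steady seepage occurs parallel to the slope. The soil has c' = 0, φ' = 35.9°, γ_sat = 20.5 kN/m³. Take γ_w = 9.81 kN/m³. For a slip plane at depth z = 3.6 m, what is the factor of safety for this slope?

FS = 1.57

With seepage parallel to the slope and the water table at the surface, the effective normal stress on the slip plane uses the buoyant unit weight γ' = γ_sat − γ_w while the driving shear stress uses γ_sat:
FS = [c' + γ' z cos²β tanφ'] / [γ_sat z sinβ cosβ]
(For c' = 0 this reduces to FS = (γ'/γ_sat)·tanφ'/tanβ.)
γ' = 20.5 − 9.81 = 10.69 kN/m³
Numerator = 0.0 + 10.69·3.6·cos²13.5°·tan35.9° = 0.0 + 10.69·3.6·0.9455·0.7239 = 26.340 kPa
Denominator = 20.5·3.6·sin13.5°·cos13.5° = 20.5·3.6·0.2334·0.9724 = 16.752 kPa
FS = 26.340 / 16.752 = 1.572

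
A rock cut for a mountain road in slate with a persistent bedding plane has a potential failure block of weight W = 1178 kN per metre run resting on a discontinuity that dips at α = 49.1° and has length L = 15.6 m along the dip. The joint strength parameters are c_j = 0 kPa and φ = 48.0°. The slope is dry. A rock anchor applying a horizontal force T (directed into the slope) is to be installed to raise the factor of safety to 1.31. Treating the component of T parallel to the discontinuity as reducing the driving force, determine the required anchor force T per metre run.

T = 183 kN/m

Resolving forces along and normal to the sliding plane, with the horizontal anchor force T adding T·sinα to the effective normal force and T·cosα acting up the plane against the driving force:
FS = [c_jL + (W cosα + T sinα) tanφ] / [W sinα − T cosα]
Without the anchor: N' = 771.3 kN/m, driving T_d = 890.4 kN/m, resisting R = 0·15.6 + 771.3·tan48.0° = 856.6 kN/m, FS = 0.96.
Setting FS = 1.31 and solving for T:
1.31·(890.4 − T cos49.1°) = 856.6 + T sin49.1°·tan48.0°
T·(sin49.1°·tan48.0° + 1.31·cos49.1°) = 1.31·890.4 − 856.6
T·(0.7559·1.1106 + 1.31·0.6547) = 1166.4 − 856.6 = 309.8
T·1.6972 = 309.8
T = 182.6 kN/m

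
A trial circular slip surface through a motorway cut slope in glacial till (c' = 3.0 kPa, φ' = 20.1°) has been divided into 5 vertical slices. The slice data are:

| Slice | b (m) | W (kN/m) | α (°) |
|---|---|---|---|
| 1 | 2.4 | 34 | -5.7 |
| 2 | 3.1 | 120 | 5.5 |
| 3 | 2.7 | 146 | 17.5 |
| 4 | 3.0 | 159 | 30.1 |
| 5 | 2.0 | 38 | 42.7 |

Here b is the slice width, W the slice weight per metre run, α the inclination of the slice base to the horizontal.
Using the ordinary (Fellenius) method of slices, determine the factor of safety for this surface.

FS = 1.34

Ordinary method of slices: FS = Σ[c'·Δl_i + (W_i cosα_i)·tanφ'] / Σ W_i sinα_i, with Δl_i = b_i / cosα_i.
Slice 1: Δl = 2.4/cos(-5.7°) = 2.412 m; N'_1 = 34·cos(-5.7°) = 33.8; c'Δl = 7.24; W sinα = -3.4
Slice 2: Δl = 3.1/cos5.5° = 3.114 m; N'_2 = 120·cos5.5° = 119.4; c'Δl = 9.34; W sinα = 11.5
Slice 3: Δl = 2.7/cos17.5° = 2.831 m; N'_3 = 146·cos17.5° = 139.2; c'Δl = 8.49; W sinα = 43.9
Slice 4: Δl = 3.0/cos30.1° = 3.468 m; N'_4 = 159·cos30.1° = 137.6; c'Δl = 10.40; W sinα = 79.7
Slice 5: Δl = 2.0/cos42.7° = 2.721 m; N'_5 = 38·cos42.7° = 27.9; c'Δl = 8.16; W sinα = 25.8
Σc'Δl = 43.6 kN/m; ΣN' = 458.0 kN/m; ΣW sinα = 157.5 kN/m
Resisting = 43.6 + 458.0·tan20.1° = 43.6 + 167.6 = 211.2 kN/m
FS = 211.2 / 157.5 = 1.341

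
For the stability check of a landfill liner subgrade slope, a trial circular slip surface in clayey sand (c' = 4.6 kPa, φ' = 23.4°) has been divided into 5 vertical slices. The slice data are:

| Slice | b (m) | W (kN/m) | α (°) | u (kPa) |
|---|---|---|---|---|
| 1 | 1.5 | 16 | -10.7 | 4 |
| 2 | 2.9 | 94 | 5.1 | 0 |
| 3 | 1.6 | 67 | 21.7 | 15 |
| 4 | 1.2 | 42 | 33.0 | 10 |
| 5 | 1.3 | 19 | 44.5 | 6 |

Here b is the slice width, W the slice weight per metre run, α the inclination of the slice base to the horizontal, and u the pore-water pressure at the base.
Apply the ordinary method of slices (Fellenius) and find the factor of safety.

FS = 1.72

Ordinary method of slices: FS = Σ[c'·Δl_i + (W_i cosα_i − u_i·Δl_i)·tanφ'] / Σ W_i sinα_i, with Δl_i = b_i / cosα_i.
Slice 1: Δl = 1.5/cos(-10.7°) = 1.527 m; N'_1 = 16·cos(-10.7°) − 4·1.527 = 9.6; c'Δl = 7.02; W sinα = -3.0
Slice 2: Δl = 2.9/cos5.1° = 2.912 m; N'_2 = 94·cos5.1° − 0·2.912 = 93.6; c'Δl = 13.39; W sinα = 8.4
Slice 3: Δl = 1.6/cos21.7° = 1.722 m; N'_3 = 67·cos21.7° − 15·1.722 = 36.4; c'Δl = 7.92; W sinα = 24.8
Slice 4: Δl = 1.2/cos33.0° = 1.431 m; N'_4 = 42·cos33.0° − 10·1.431 = 20.9; c'Δl = 6.58; W sinα = 22.9
Slice 5: Δl = 1.3/cos44.5° = 1.823 m; N'_5 = 19·cos44.5° − 6·1.823 = 2.6; c'Δl = 8.38; W sinα = 13.3
Σc'Δl = 43.3 kN/m; ΣN' = 163.2 kN/m; ΣW sinα = 66.4 kN/m
Resisting = 43.3 + 163.2·tan23.4° = 43.3 + 70.6 = 113.9 kN/m
FS = 113.9 / 66.4 = 1.717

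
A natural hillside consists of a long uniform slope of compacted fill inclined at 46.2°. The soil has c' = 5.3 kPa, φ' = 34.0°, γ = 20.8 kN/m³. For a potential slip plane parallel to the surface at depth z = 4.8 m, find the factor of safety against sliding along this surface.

FS = 0.75

For an infinite slope with a slip plane parallel to the surface (no pore pressure): FS = [c' + γz cos²β tanφ'] / [γz sinβ cosβ].
γz = 20.8·4.8 = 99.84 kN/m²
Numerator = 5.3 + 99.84·cos²46.2°·tan34.0° = 5.3 + 99.84·0.4791·0.6745 = 37.561 kPa
Denominator = 99.84·sin46.2°·cos46.2° = 99.84·0.7218·0.6921 = 49.876 kPa
FS = 37.561 / 49.876 = 0.753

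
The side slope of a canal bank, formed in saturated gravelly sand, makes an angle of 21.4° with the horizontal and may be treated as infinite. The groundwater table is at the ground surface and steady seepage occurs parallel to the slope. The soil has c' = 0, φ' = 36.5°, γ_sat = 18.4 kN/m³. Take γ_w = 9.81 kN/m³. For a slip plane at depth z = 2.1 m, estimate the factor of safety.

With seepage parallel to the slope and the water table at the surface, the effective normal stress on the slip plane uses the buoyant unit weight γ' = γ_sat − γ_w while the driving shear stress uses γ_sat:
FS = [c' + γ' z cos²β tanφ'] / [γ_sat z sinβ cosβ]
(For c' = 0 this reduces to FS = (γ'/γ_sat)·tanφ'/tanβ.)
γ' = 18.4 − 9.81 = 8.59 kN/m³
Numerator = 0.0 + 8.59·2.1·cos²21.4°·tan36.5° = 0.0 + 8.59·2.1·0.8669·0.7400 = 11.571 kPa
Denominator = 18.4·2.1·sin21.4°·cos21.4° = 18.4·2.1·0.3649·0.9311 = 13.127 kPa
FS = 11.571 / 13.127 = 0.881

FS = 0.88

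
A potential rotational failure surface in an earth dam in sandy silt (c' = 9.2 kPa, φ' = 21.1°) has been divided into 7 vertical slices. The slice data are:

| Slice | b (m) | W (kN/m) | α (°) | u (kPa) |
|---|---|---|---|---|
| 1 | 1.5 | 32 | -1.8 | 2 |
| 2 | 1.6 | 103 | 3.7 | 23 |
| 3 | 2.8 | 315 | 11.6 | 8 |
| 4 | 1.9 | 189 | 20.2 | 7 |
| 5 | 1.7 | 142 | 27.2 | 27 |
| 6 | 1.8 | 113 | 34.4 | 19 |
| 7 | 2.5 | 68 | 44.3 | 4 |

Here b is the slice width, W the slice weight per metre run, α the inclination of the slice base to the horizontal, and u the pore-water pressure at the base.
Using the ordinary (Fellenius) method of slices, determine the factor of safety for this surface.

Ordinary method of slices: FS = Σ[c'·Δl_i + (W_i cosα_i − u_i·Δl_i)·tanφ'] / Σ W_i sinα_i, with Δl_i = b_i / cosα_i.
Slice 1: Δl = 1.5/cos(-1.8°) = 1.501 m; N'_1 = 32·cos(-1.8°) − 2·1.501 = 29.0; c'Δl = 13.81; W sinα = -1.0
Slice 2: Δl = 1.6/cos3.7° = 1.603 m; N'_2 = 103·cos3.7° − 23·1.603 = 65.9; c'Δl = 14.75; W sinα = 6.6
Slice 3: Δl = 2.8/cos11.6° = 2.858 m; N'_3 = 315·cos11.6° − 8·2.858 = 285.7; c'Δl = 26.30; W sinα = 63.3
Slice 4: Δl = 1.9/cos20.2° = 2.025 m; N'_4 = 189·cos20.2° − 7·2.025 = 163.2; c'Δl = 18.63; W sinα = 65.3
Slice 5: Δl = 1.7/cos27.2° = 1.911 m; N'_5 = 142·cos27.2° − 27·1.911 = 74.7; c'Δl = 17.58; W sinα = 64.9
Slice 6: Δl = 1.8/cos34.4° = 2.182 m; N'_6 = 113·cos34.4° − 19·2.182 = 51.8; c'Δl = 20.07; W sinα = 63.8
Slice 7: Δl = 2.5/cos44.3° = 3.493 m; N'_7 = 68·cos44.3° − 4·3.493 = 34.7; c'Δl = 32.14; W sinα = 47.5
Σc'Δl = 143.3 kN/m; ΣN' = 705.0 kN/m; ΣW sinα = 310.5 kN/m
Resisting = 143.3 + 705.0·tan21.1° = 143.3 + 272.0 = 415.3 kN/m
FS = 415.3 / 310.5 = 1.338

FS = 1.34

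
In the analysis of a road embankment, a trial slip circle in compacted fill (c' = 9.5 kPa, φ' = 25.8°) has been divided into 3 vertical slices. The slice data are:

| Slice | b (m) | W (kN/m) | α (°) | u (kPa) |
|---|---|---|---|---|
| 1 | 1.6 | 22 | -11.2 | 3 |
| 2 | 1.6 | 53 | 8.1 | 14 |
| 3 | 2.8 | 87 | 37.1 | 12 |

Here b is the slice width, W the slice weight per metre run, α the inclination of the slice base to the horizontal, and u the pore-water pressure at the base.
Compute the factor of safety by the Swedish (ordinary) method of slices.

Ordinary method of slices: FS = Σ[c'·Δl_i + (W_i cosα_i − u_i·Δl_i)·tanφ'] / Σ W_i sinα_i, with Δl_i = b_i / cosα_i.
Slice 1: Δl = 1.6/cos(-11.2°) = 1.631 m; N'_1 = 22·cos(-11.2°) − 3·1.631 = 16.7; c'Δl = 15.50; W sinα = -4.3
Slice 2: Δl = 1.6/cos8.1° = 1.616 m; N'_2 = 53·cos8.1° − 14·1.616 = 29.8; c'Δl = 15.35; W sinα = 7.5
Slice 3: Δl = 2.8/cos37.1° = 3.511 m; N'_3 = 87·cos37.1° − 12·3.511 = 27.3; c'Δl = 33.35; W sinα = 52.5
Σc'Δl = 64.2 kN/m; ΣN' = 73.8 kN/m; ΣW sinα = 55.7 kN/m
Resisting = 64.2 + 73.8·tan25.8° = 64.2 + 35.7 = 99.9 kN/m
FS = 99.9 / 55.7 = 1.794

FS = 1.79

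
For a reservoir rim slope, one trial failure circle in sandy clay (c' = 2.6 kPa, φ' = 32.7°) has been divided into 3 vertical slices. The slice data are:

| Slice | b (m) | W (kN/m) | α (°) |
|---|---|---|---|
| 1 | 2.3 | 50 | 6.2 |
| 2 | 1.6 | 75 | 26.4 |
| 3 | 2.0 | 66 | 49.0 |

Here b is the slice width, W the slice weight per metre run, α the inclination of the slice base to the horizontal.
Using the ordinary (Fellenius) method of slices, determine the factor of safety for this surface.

Ordinary method of slices: FS = Σ[c'·Δl_i + (W_i cosα_i)·tanφ'] / Σ W_i sinα_i, with Δl_i = b_i / cosα_i.
Slice 1: Δl = 2.3/cos6.2° = 2.314 m; N'_1 = 50·cos6.2° = 49.7; c'Δl = 6.02; W sinα = 5.4
Slice 2: Δl = 1.6/cos26.4° = 1.786 m; N'_2 = 75·cos26.4° = 67.2; c'Δl = 4.64; W sinα = 33.3
Slice 3: Δl = 2.0/cos49.0° = 3.049 m; N'_3 = 66·cos49.0° = 43.3; c'Δl = 7.93; W sinα = 49.8
Σc'Δl = 18.6 kN/m; ΣN' = 160.2 kN/m; ΣW sinα = 88.6 kN/m
Resisting = 18.6 + 160.2·tan32.7° = 18.6 + 102.8 = 121.4 kN/m
FS = 121.4 / 88.6 = 1.371

FS = 1.37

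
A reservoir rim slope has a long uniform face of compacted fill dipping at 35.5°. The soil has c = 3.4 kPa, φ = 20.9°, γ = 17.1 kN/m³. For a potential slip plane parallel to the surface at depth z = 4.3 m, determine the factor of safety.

For an infinite slope with a slip plane parallel to the surface (no pore pressure): FS = [c + γz cos²β tanφ] / [γz sinβ cosβ].
γz = 17.1·4.3 = 73.53 kN/m²
Numerator = 3.4 + 73.53·cos²35.5°·tan20.9° = 3.4 + 73.53·0.6628·0.3819 = 22.010 kPa
Denominator = 73.53·sin35.5°·cos35.5° = 73.53·0.5807·0.8141 = 34.762 kPa
FS = 22.010 / 34.762 = 0.633

FS = 0.63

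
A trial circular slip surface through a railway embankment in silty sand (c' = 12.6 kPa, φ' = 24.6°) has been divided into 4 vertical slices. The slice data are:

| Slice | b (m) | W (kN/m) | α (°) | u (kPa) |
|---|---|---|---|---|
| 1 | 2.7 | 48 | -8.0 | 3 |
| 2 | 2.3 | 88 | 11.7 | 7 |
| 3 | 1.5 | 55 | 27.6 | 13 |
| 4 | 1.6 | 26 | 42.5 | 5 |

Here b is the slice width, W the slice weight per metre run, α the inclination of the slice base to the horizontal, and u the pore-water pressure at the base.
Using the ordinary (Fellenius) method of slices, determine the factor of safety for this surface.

FS = 3.29

Ordinary method of slices: FS = Σ[c'·Δl_i + (W_i cosα_i − u_i·Δl_i)·tanφ'] / Σ W_i sinα_i, with Δl_i = b_i / cosα_i.
Slice 1: Δl = 2.7/cos(-8.0°) = 2.727 m; N'_1 = 48·cos(-8.0°) − 3·2.727 = 39.4; c'Δl = 34.35; W sinα = -6.7
Slice 2: Δl = 2.3/cos11.7° = 2.349 m; N'_2 = 88·cos11.7° − 7·2.349 = 69.7; c'Δl = 29.59; W sinα = 17.8
Slice 3: Δl = 1.5/cos27.6° = 1.693 m; N'_3 = 55·cos27.6° − 13·1.693 = 26.7; c'Δl = 21.33; W sinα = 25.5
Slice 4: Δl = 1.6/cos42.5° = 2.170 m; N'_4 = 26·cos42.5° − 5·2.170 = 8.3; c'Δl = 27.34; W sinα = 17.6
Σc'Δl = 112.6 kN/m; ΣN' = 144.1 kN/m; ΣW sinα = 54.2 kN/m
Resisting = 112.6 + 144.1·tan24.6° = 112.6 + 66.0 = 178.6 kN/m
FS = 178.6 / 54.2 = 3.295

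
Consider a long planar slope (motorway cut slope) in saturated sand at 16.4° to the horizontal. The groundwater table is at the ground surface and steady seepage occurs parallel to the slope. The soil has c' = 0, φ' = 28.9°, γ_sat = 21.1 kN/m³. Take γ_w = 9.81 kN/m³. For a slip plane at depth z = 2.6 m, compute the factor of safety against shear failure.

With seepage parallel to the slope and the water table at the surface, the effective normal stress on the slip plane uses the buoyant unit weight γ' = γ_sat − γ_w while the driving shear stress uses γ_sat:
FS = [c' + γ' z cos²β tanφ'] / [γ_sat z sinβ cosβ]
(For c' = 0 this reduces to FS = (γ'/γ_sat)·tanφ'/tanβ.)
γ' = 21.1 − 9.81 = 11.29 kN/m³
Numerator = 0.0 + 11.29·2.6·cos²16.4°·tan28.9° = 0.0 + 11.29·2.6·0.9203·0.5520 = 14.913 kPa
Denominator = 21.1·2.6·sin16.4°·cos16.4° = 21.1·2.6·0.2823·0.9593 = 14.859 kPa
FS = 14.913 / 14.859 = 1.004

FS = 1.00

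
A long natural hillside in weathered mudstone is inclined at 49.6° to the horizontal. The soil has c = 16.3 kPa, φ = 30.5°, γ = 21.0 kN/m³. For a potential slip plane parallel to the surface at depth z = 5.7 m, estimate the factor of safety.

FS = 0.78

For an infinite slope with a slip plane parallel to the surface (no pore pressure): FS = [c + γz cos²β tanφ] / [γz sinβ cosβ].
γz = 21.0·5.7 = 119.70 kN/m²
Numerator = 16.3 + 119.70·cos²49.6°·tan30.5° = 16.3 + 119.70·0.4201·0.5890 = 45.918 kPa
Denominator = 119.70·sin49.6°·cos49.6° = 119.70·0.7615·0.6481 = 59.080 kPa
FS = 45.918 / 59.080 = 0.777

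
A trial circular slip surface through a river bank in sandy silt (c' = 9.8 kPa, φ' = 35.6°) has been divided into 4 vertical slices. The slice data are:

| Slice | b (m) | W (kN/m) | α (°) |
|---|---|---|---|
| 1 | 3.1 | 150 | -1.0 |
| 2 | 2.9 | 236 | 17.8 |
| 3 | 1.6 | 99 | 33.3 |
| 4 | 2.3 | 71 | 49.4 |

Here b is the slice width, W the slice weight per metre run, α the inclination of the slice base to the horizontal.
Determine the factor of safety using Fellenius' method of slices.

FS = 2.67

Ordinary method of slices: FS = Σ[c'·Δl_i + (W_i cosα_i)·tanφ'] / Σ W_i sinα_i, with Δl_i = b_i / cosα_i.
Slice 1: Δl = 3.1/cos(-1.0°) = 3.100 m; N'_1 = 150·cos(-1.0°) = 150.0; c'Δl = 30.38; W sinα = -2.6
Slice 2: Δl = 2.9/cos17.8° = 3.046 m; N'_2 = 236·cos17.8° = 224.7; c'Δl = 29.85; W sinα = 72.1
Slice 3: Δl = 1.6/cos33.3° = 1.914 m; N'_3 = 99·cos33.3° = 82.7; c'Δl = 18.76; W sinα = 54.4
Slice 4: Δl = 2.3/cos49.4° = 3.534 m; N'_4 = 71·cos49.4° = 46.2; c'Δl = 34.64; W sinα = 53.9
Σc'Δl = 113.6 kN/m; ΣN' = 503.6 kN/m; ΣW sinα = 177.8 kN/m
Resisting = 113.6 + 503.6·tan35.6° = 113.6 + 360.6 = 474.2 kN/m
FS = 474.2 / 177.8 = 2.667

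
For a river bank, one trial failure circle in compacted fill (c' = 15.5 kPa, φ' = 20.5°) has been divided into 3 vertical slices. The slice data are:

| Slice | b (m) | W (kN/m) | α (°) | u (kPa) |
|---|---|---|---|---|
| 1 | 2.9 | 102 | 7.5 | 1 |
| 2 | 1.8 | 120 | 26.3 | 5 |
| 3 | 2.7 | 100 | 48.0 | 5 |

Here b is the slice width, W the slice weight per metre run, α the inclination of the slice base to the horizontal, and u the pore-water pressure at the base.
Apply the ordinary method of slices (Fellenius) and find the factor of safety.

FS = 1.63

Ordinary method of slices: FS = Σ[c'·Δl_i + (W_i cosα_i − u_i·Δl_i)·tanφ'] / Σ W_i sinα_i, with Δl_i = b_i / cosα_i.
Slice 1: Δl = 2.9/cos7.5° = 2.925 m; N'_1 = 102·cos7.5° − 1·2.925 = 98.2; c'Δl = 45.34; W sinα = 13.3
Slice 2: Δl = 1.8/cos26.3° = 2.008 m; N'_2 = 120·cos26.3° − 5·2.008 = 97.5; c'Δl = 31.12; W sinα = 53.2
Slice 3: Δl = 2.7/cos48.0° = 4.035 m; N'_3 = 100·cos48.0° − 5·4.035 = 46.7; c'Δl = 62.54; W sinα = 74.3
Σc'Δl = 139.0 kN/m; ΣN' = 242.5 kN/m; ΣW sinα = 140.8 kN/m
Resisting = 139.0 + 242.5·tan20.5° = 139.0 + 90.7 = 229.7 kN/m
FS = 229.7 / 140.8 = 1.631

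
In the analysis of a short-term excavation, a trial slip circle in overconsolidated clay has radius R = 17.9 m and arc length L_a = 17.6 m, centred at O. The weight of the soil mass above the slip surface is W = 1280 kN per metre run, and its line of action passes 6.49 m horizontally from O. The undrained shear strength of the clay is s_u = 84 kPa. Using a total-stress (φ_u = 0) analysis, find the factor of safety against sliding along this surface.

Taking moments about the centre O, the resisting moment is provided by the undrained shear strength acting along the arc:
M_R = s_u·L_a·R = 84·17.60·17.9 = 26463.4 kN·m/m
M_D = W·d = 1280·6.49 = 8307.2 kN·m/m
FS = M_R / M_D = 26463.4 / 8307.2 = 3.186

FS = 3.19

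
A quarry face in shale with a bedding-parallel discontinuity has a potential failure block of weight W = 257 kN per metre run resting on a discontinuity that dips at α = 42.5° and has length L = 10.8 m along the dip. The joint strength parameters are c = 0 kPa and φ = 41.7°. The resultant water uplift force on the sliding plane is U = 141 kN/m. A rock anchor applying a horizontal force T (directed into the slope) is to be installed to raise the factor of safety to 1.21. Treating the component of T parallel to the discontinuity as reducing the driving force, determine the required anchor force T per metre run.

Resolving forces along and normal to the sliding plane, with the horizontal anchor force T adding T·sinα to the effective normal force and T·cosα acting up the plane against the driving force:
FS = [cL + (W cosα − U + T sinα) tanφ] / [W sinα − T cosα]
Without the anchor: N' = 48.5 kN/m, driving T_d = 173.6 kN/m, resisting R = 0·10.8 + 48.5·tan41.7° = 43.2 kN/m, FS = 0.25.
Setting FS = 1.21 and solving for T:
1.21·(173.6 − T cos42.5°) = 43.2 + T sin42.5°·tan41.7°
T·(sin42.5°·tan41.7° + 1.21·cos42.5°) = 1.21·173.6 − 43.2
T·(0.6756·0.8910 + 1.21·0.7373) = 210.1 − 43.2 = 166.9
T·1.4940 = 166.9
T = 111.7 kN/m

T = 112 kN/m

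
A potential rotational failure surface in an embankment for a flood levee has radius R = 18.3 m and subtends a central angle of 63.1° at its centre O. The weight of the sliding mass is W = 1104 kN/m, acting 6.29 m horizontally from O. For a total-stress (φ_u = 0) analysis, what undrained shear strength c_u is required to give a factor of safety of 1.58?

FS = c_u·L_a·R / (W·d), so c_u = FS·W·d / (L_a·R).
Arc length L_a = R·θ = 18.3·(63.1°·π/180) = 18.3·1.1013 = 20.15 m
c_u = 1.58·1104·6.29 / (20.15·18.3) = 10971.8 / 368.82 = 29.75 kPa

c_u = 29.7 kPa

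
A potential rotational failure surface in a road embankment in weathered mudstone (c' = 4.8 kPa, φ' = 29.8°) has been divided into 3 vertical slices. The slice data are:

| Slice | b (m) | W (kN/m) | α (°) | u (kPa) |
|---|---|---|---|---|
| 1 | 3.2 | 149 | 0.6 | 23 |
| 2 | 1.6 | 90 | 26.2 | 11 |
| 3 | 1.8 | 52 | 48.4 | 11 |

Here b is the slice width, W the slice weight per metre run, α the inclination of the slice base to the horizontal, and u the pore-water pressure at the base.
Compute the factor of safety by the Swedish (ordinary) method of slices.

Ordinary method of slices: FS = Σ[c'·Δl_i + (W_i cosα_i − u_i·Δl_i)·tanφ'] / Σ W_i sinα_i, with Δl_i = b_i / cosα_i.
Slice 1: Δl = 3.2/cos0.6° = 3.200 m; N'_1 = 149·cos0.6° − 23·3.200 = 75.4; c'Δl = 15.36; W sinα = 1.6
Slice 2: Δl = 1.6/cos26.2° = 1.783 m; N'_2 = 90·cos26.2° − 11·1.783 = 61.1; c'Δl = 8.56; W sinα = 39.7
Slice 3: Δl = 1.8/cos48.4° = 2.711 m; N'_3 = 52·cos48.4° − 11·2.711 = 4.7; c'Δl = 13.01; W sinα = 38.9
Σc'Δl = 36.9 kN/m; ΣN' = 141.2 kN/m; ΣW sinα = 80.2 kN/m
Resisting = 36.9 + 141.2·tan29.8° = 36.9 + 80.9 = 117.8 kN/m
FS = 117.8 / 80.2 = 1.469

FS = 1.47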